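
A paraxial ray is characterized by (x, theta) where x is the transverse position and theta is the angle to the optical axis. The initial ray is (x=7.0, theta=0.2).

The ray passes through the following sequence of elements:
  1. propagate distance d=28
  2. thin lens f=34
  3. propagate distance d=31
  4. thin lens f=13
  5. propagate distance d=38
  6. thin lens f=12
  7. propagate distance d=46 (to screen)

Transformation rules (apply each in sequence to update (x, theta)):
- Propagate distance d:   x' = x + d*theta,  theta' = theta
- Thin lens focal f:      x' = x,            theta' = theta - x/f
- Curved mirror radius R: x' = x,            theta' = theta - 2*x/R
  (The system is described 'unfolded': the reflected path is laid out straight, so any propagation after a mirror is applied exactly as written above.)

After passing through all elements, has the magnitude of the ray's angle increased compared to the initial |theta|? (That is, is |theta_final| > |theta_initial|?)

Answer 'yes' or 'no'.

Initial: x=7.0000 theta=0.2000
After 1 (propagate distance d=28): x=12.6000 theta=0.2000
After 2 (thin lens f=34): x=12.6000 theta=-29/170 (≈-0.1706)
After 3 (propagate distance d=31): x=1243/170 (≈7.3118) theta=-29/170 (≈-0.1706)
After 4 (thin lens f=13): x=1243/170 (≈7.3118) theta=-162/221 (≈-0.7330)
After 5 (propagate distance d=38): x=-45401/2210 (≈-20.5434) theta=-162/221 (≈-0.7330)
After 6 (thin lens f=12): x=-45401/2210 (≈-20.5434) theta=1997/2040 (≈0.9789)
After 7 (propagate distance d=46 (to screen)): x=324697/13260 (≈24.4870) theta=1997/2040 (≈0.9789)
|theta_initial|=0.2000 |theta_final|=1997/2040 (≈0.9789) -> increased

Answer: yes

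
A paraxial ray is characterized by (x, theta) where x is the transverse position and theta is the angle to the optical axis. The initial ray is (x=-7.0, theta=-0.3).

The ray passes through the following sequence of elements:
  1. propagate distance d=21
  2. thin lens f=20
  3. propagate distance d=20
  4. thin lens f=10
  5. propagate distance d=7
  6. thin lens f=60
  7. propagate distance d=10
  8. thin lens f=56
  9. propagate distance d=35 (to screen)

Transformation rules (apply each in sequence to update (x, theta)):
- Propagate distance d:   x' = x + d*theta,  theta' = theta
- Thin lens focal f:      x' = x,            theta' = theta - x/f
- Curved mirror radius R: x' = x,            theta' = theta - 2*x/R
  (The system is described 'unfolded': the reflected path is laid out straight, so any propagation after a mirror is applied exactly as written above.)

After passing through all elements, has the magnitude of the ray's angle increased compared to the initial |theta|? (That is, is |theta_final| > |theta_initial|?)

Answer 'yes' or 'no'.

Initial: x=-7.0000 theta=-0.3000
After 1 (propagate distance d=21): x=-13.3000 theta=-0.3000
After 2 (thin lens f=20): x=-13.3000 theta=0.3650
After 3 (propagate distance d=20): x=-6.0000 theta=0.3650
After 4 (thin lens f=10): x=-6.0000 theta=0.9650
After 5 (propagate distance d=7): x=0.7550 theta=0.9650
After 6 (thin lens f=60): x=0.7550 theta=11429/12000 (≈0.9524)
After 7 (propagate distance d=10): x=2467/240 (≈10.2792) theta=11429/12000 (≈0.9524)
After 8 (thin lens f=56): x=2467/240 (≈10.2792) theta=258337/336000 (≈0.7689)
After 9 (propagate distance d=35 (to screen)): x=357017/9600 (≈37.1893) theta=258337/336000 (≈0.7689)
|theta_initial|=0.3000 |theta_final|=258337/336000 (≈0.7689) -> increased

Answer: yes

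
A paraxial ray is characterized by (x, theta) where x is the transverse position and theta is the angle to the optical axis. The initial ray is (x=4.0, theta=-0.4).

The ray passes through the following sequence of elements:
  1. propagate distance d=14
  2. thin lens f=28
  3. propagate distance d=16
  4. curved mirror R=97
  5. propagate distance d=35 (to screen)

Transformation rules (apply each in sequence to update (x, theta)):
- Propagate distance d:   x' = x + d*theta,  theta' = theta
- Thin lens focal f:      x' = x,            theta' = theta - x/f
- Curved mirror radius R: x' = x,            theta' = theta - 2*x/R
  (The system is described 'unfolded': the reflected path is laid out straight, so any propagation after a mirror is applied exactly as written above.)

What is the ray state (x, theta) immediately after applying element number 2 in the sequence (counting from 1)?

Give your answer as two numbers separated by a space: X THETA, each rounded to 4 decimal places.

Initial: x=4.0000 theta=-0.4000
After 1 (propagate distance d=14): x=-1.6000 theta=-0.4000
After 2 (thin lens f=28): x=-1.6000 theta=-12/35 (≈-0.3429)
Rounded to 4 decimal places: x = -1.6000, theta = -0.3429

Answer: -1.6000 -0.3429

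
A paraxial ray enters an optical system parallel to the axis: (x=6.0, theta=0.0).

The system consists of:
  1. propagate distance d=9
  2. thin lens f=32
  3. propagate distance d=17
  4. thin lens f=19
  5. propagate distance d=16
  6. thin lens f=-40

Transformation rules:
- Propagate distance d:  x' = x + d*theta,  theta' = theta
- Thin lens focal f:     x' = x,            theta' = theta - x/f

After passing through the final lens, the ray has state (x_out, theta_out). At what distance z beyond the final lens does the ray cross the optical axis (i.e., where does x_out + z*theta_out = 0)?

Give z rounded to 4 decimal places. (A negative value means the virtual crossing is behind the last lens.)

Initial: x=6.0000 theta=0.0000
After 1 (propagate distance d=9): x=6.0000 theta=0.0000
After 2 (thin lens f=32): x=6.0000 theta=-0.1875
After 3 (propagate distance d=17): x=2.8125 theta=-0.1875
After 4 (thin lens f=19): x=2.8125 theta=-51/152 (≈-0.3355)
After 5 (propagate distance d=16): x=-777/304 (≈-2.5559) theta=-51/152 (≈-0.3355)
After 6 (thin lens f=-40): x=-777/304 (≈-2.5559) theta=-4857/12160 (≈-0.3994)
z_focus = -x_out/theta_out = -(-777/304)/(-4857/12160) = -10360/1619 ≈ -6.3990
Rounded to 4 decimal places: z = -6.3990

Answer: -6.3990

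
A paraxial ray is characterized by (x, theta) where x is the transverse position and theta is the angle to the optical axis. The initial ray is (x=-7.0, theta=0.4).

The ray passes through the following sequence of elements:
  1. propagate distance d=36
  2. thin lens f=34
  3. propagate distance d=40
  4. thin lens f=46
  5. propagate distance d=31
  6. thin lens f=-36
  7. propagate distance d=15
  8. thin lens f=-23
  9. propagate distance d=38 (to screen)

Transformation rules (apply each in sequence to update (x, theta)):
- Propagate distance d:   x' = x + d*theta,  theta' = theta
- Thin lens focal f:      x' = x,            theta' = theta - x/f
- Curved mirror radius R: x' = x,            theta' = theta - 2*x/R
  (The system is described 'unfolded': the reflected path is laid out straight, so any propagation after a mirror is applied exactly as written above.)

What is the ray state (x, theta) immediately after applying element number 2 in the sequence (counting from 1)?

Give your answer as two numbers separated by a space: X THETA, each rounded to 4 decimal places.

Initial: x=-7.0000 theta=0.4000
After 1 (propagate distance d=36): x=7.4000 theta=0.4000
After 2 (thin lens f=34): x=7.4000 theta=31/170 (≈0.1824)
Rounded to 4 decimal places: x = 7.4000, theta = 0.1824

Answer: 7.4000 0.1824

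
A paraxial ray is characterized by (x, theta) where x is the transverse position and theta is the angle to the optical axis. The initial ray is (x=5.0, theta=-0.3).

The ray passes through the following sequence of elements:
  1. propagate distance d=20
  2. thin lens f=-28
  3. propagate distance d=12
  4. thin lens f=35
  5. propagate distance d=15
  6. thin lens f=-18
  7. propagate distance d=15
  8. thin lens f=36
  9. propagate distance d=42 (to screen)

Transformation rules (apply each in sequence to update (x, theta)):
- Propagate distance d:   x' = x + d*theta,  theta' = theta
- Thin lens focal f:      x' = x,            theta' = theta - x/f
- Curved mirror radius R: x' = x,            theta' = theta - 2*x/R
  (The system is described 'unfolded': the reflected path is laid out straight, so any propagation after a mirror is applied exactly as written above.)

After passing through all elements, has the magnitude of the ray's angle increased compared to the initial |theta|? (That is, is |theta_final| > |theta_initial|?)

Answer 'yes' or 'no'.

Initial: x=5.0000 theta=-0.3000
After 1 (propagate distance d=20): x=-1.0000 theta=-0.3000
After 2 (thin lens f=-28): x=-1.0000 theta=-47/140 (≈-0.3357)
After 3 (propagate distance d=12): x=-176/35 (≈-5.0286) theta=-47/140 (≈-0.3357)
After 4 (thin lens f=35): x=-176/35 (≈-5.0286) theta=-941/4900 (≈-0.1920)
After 5 (propagate distance d=15): x=-7751/980 (≈-7.9092) theta=-941/4900 (≈-0.1920)
After 6 (thin lens f=-18): x=-7751/980 (≈-7.9092) theta=-55693/88200 (≈-0.6314)
After 7 (propagate distance d=15): x=-102199/5880 (≈-17.3808) theta=-55693/88200 (≈-0.6314)
After 8 (thin lens f=36): x=-102199/5880 (≈-17.3808) theta=-157321/1058400 (≈-0.1486)
After 9 (propagate distance d=42 (to screen)): x=-4167217/176400 (≈-23.6237) theta=-157321/1058400 (≈-0.1486)
|theta_initial|=0.3000 |theta_final|=157321/1058400 (≈0.1486) -> not increased

Answer: no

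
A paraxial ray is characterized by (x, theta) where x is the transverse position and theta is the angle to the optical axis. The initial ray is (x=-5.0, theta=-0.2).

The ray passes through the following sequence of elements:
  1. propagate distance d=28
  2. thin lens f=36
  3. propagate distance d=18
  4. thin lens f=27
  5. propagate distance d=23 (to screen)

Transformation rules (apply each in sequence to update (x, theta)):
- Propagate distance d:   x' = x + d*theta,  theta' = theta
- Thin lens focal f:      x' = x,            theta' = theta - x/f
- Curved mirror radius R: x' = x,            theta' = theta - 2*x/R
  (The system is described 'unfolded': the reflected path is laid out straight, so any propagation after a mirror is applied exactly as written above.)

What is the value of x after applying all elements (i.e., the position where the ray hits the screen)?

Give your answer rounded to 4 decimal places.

Answer: 0.8537

Derivation:
Initial: x=-5.0000 theta=-0.2000
After 1 (propagate distance d=28): x=-10.6000 theta=-0.2000
After 2 (thin lens f=36): x=-10.6000 theta=17/180 (≈0.0944)
After 3 (propagate distance d=18): x=-8.9000 theta=17/180 (≈0.0944)
After 4 (thin lens f=27): x=-8.9000 theta=229/540 (≈0.4241)
After 5 (propagate distance d=23 (to screen)): x=461/540 (≈0.8537) theta=229/540 (≈0.4241)
Rounded to 4 decimal places: x = 0.8537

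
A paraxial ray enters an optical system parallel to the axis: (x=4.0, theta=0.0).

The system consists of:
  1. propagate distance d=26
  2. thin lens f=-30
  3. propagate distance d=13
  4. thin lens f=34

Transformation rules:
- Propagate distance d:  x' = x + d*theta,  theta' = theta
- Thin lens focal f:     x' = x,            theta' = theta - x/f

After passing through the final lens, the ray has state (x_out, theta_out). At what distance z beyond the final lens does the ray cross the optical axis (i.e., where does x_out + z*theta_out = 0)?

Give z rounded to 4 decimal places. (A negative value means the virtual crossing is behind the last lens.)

Initial: x=4.0000 theta=0.0000
After 1 (propagate distance d=26): x=4.0000 theta=0.0000
After 2 (thin lens f=-30): x=4.0000 theta=2/15 (≈0.1333)
After 3 (propagate distance d=13): x=86/15 (≈5.7333) theta=2/15 (≈0.1333)
After 4 (thin lens f=34): x=86/15 (≈5.7333) theta=-3/85 (≈-0.0353)
z_focus = -x_out/theta_out = -(86/15)/(-3/85) = 1462/9 ≈ 162.4444
Rounded to 4 decimal places: z = 162.4444

Answer: 162.4444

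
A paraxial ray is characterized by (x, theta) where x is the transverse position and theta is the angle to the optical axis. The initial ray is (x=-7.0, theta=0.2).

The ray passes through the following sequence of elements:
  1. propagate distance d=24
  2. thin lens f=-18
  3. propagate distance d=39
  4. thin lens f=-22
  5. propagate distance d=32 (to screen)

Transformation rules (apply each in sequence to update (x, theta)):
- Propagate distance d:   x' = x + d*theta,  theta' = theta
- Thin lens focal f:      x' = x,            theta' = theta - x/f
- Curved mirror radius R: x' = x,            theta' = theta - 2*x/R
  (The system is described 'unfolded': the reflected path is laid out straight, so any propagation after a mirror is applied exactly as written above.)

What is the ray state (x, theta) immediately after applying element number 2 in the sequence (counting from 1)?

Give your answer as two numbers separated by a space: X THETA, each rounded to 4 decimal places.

Initial: x=-7.0000 theta=0.2000
After 1 (propagate distance d=24): x=-2.2000 theta=0.2000
After 2 (thin lens f=-18): x=-2.2000 theta=7/90 (≈0.0778)
Rounded to 4 decimal places: x = -2.2000, theta = 0.0778

Answer: -2.2000 0.0778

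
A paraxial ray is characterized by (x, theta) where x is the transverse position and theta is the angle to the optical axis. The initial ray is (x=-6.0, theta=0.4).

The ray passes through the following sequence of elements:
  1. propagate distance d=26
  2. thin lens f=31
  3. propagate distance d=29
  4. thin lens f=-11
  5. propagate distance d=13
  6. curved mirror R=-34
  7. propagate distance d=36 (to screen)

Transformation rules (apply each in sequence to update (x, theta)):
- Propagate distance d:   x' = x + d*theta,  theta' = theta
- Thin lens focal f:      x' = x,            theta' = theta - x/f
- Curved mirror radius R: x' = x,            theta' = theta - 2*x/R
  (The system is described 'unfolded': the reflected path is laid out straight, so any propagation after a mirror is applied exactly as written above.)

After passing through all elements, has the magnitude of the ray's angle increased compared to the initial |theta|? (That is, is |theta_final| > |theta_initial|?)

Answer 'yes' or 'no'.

Initial: x=-6.0000 theta=0.4000
After 1 (propagate distance d=26): x=4.4000 theta=0.4000
After 2 (thin lens f=31): x=4.4000 theta=8/31 (≈0.2581)
After 3 (propagate distance d=29): x=1842/155 (≈11.8839) theta=8/31 (≈0.2581)
After 4 (thin lens f=-11): x=1842/155 (≈11.8839) theta=2282/1705 (≈1.3384)
After 5 (propagate distance d=13): x=49928/1705 (≈29.2833) theta=2282/1705 (≈1.3384)
After 6 (curved mirror R=-34): x=49928/1705 (≈29.2833) theta=2862/935 (≈3.0610)
After 7 (propagate distance d=36 (to screen)): x=4042768/28985 (≈139.4779) theta=2862/935 (≈3.0610)
|theta_initial|=0.4000 |theta_final|=2862/935 (≈3.0610) -> increased

Answer: yes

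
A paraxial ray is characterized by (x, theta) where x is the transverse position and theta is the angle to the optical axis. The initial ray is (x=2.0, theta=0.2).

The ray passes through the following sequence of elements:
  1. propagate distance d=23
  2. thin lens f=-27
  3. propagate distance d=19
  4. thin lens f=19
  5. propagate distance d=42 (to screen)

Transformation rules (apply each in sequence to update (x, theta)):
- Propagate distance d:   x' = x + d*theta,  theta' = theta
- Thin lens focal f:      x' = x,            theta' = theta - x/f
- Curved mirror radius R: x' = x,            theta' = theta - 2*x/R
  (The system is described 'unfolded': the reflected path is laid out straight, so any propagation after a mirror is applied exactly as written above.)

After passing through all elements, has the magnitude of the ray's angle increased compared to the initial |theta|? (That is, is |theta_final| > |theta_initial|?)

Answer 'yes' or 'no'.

Initial: x=2.0000 theta=0.2000
After 1 (propagate distance d=23): x=6.6000 theta=0.2000
After 2 (thin lens f=-27): x=6.6000 theta=4/9 (≈0.4444)
After 3 (propagate distance d=19): x=677/45 (≈15.0444) theta=4/9 (≈0.4444)
After 4 (thin lens f=19): x=677/45 (≈15.0444) theta=-33/95 (≈-0.3474)
After 5 (propagate distance d=42 (to screen)): x=389/855 (≈0.4550) theta=-33/95 (≈-0.3474)
|theta_initial|=0.2000 |theta_final|=33/95 (≈0.3474) -> increased

Answer: yes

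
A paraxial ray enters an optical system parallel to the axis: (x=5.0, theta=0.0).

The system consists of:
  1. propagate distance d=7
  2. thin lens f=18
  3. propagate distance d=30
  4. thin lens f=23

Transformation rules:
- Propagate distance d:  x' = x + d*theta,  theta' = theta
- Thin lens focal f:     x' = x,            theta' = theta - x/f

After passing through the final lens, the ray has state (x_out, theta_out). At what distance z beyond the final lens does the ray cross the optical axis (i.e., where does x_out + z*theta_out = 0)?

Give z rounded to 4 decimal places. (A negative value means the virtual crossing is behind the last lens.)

Initial: x=5.0000 theta=0.0000
After 1 (propagate distance d=7): x=5.0000 theta=0.0000
After 2 (thin lens f=18): x=5.0000 theta=-5/18 (≈-0.2778)
After 3 (propagate distance d=30): x=-10/3 (≈-3.3333) theta=-5/18 (≈-0.2778)
After 4 (thin lens f=23): x=-10/3 (≈-3.3333) theta=-55/414 (≈-0.1329)
z_focus = -x_out/theta_out = -(-10/3)/(-55/414) = -276/11 ≈ -25.0909
Rounded to 4 decimal places: z = -25.0909

Answer: -25.0909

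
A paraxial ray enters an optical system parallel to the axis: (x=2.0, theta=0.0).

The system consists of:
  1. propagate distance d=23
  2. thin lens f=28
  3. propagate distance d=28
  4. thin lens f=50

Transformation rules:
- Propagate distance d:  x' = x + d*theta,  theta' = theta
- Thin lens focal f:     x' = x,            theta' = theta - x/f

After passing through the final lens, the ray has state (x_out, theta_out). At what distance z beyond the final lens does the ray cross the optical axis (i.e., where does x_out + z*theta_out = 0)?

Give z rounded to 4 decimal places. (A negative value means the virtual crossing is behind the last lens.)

Answer: 0.0000

Derivation:
Initial: x=2.0000 theta=0.0000
After 1 (propagate distance d=23): x=2.0000 theta=0.0000
After 2 (thin lens f=28): x=2.0000 theta=-1/14 (≈-0.0714)
After 3 (propagate distance d=28): x=0.0000 theta=-1/14 (≈-0.0714)
After 4 (thin lens f=50): x=0.0000 theta=-1/14 (≈-0.0714)
z_focus = -x_out/theta_out = -(0.0000)/(-1/14) = 0.0000
Rounded to 4 decimal places: z = 0.0000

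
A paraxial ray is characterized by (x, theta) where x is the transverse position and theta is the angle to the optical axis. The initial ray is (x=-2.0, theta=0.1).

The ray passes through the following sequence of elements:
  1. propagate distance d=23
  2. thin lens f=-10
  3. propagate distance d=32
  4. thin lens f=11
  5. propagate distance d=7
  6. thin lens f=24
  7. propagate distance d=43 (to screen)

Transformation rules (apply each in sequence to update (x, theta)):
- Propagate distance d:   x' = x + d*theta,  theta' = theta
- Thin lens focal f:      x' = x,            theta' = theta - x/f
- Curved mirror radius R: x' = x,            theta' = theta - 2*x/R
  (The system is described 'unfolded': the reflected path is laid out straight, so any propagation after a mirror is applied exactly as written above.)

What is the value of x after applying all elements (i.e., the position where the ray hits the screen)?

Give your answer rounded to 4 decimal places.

Answer: -13.8489

Derivation:
Initial: x=-2.0000 theta=0.1000
After 1 (propagate distance d=23): x=0.3000 theta=0.1000
After 2 (thin lens f=-10): x=0.3000 theta=0.1300
After 3 (propagate distance d=32): x=4.4600 theta=0.1300
After 4 (thin lens f=11): x=4.4600 theta=-303/1100 (≈-0.2755)
After 5 (propagate distance d=7): x=557/220 (≈2.5318) theta=-303/1100 (≈-0.2755)
After 6 (thin lens f=24): x=557/220 (≈2.5318) theta=-10057/26400 (≈-0.3809)
After 7 (propagate distance d=43 (to screen)): x=-365611/26400 (≈-13.8489) theta=-10057/26400 (≈-0.3809)
Rounded to 4 decimal places: x = -13.8489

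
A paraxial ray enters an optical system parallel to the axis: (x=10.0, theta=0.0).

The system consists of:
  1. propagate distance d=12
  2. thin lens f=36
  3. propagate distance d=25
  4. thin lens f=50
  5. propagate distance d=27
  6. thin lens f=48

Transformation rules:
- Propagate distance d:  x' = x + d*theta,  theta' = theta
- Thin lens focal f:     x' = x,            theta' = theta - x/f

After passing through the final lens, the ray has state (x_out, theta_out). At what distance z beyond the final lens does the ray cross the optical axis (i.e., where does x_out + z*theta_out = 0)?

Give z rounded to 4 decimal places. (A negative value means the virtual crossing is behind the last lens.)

Initial: x=10.0000 theta=0.0000
After 1 (propagate distance d=12): x=10.0000 theta=0.0000
After 2 (thin lens f=36): x=10.0000 theta=-5/18 (≈-0.2778)
After 3 (propagate distance d=25): x=55/18 (≈3.0556) theta=-5/18 (≈-0.2778)
After 4 (thin lens f=50): x=55/18 (≈3.0556) theta=-61/180 (≈-0.3389)
After 5 (propagate distance d=27): x=-1097/180 (≈-6.0944) theta=-61/180 (≈-0.3389)
After 6 (thin lens f=48): x=-1097/180 (≈-6.0944) theta=-1831/8640 (≈-0.2119)
z_focus = -x_out/theta_out = -(-1097/180)/(-1831/8640) = -52656/1831 ≈ -28.7581
Rounded to 4 decimal places: z = -28.7581

Answer: -28.7581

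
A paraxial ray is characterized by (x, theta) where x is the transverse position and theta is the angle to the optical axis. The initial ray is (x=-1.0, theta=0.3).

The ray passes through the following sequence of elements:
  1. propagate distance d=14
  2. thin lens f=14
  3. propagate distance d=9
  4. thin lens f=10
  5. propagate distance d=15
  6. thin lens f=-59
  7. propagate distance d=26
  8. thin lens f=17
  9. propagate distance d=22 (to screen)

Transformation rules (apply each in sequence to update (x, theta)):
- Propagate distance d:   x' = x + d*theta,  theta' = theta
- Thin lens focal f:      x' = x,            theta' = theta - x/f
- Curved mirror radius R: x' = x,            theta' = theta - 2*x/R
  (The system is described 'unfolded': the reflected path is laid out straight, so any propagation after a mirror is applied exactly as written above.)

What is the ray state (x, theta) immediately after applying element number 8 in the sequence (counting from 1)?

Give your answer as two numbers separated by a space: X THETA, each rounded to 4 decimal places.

Initial: x=-1.0000 theta=0.3000
After 1 (propagate distance d=14): x=3.2000 theta=0.3000
After 2 (thin lens f=14): x=3.2000 theta=1/14 (≈0.0714)
After 3 (propagate distance d=9): x=269/70 (≈3.8429) theta=1/14 (≈0.0714)
After 4 (thin lens f=10): x=269/70 (≈3.8429) theta=-219/700 (≈-0.3129)
After 5 (propagate distance d=15): x=-0.8500 theta=-219/700 (≈-0.3129)
After 6 (thin lens f=-59): x=-0.8500 theta=-3379/10325 (≈-0.3273)
After 7 (propagate distance d=26): x=-386521/41300 (≈-9.3589) theta=-3379/10325 (≈-0.3273)
After 8 (thin lens f=17): x=-386521/41300 (≈-9.3589) theta=156749/702100 (≈0.2233)
Rounded to 4 decimal places: x = -9.3589, theta = 0.2233

Answer: -9.3589 0.2233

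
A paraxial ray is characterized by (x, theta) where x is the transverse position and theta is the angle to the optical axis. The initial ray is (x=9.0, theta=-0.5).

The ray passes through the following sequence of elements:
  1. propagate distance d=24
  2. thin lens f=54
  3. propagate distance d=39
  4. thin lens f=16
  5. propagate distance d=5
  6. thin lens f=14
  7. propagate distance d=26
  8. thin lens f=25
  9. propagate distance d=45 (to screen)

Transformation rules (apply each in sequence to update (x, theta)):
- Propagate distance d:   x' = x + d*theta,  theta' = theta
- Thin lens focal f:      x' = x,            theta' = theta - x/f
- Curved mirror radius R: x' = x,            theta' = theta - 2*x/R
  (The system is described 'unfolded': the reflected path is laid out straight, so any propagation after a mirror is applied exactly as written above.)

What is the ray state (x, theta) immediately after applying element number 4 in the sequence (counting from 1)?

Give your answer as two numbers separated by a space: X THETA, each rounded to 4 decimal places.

Answer: -20.3333 0.8264

Derivation:
Initial: x=9.0000 theta=-0.5000
After 1 (propagate distance d=24): x=-3.0000 theta=-0.5000
After 2 (thin lens f=54): x=-3.0000 theta=-4/9 (≈-0.4444)
After 3 (propagate distance d=39): x=-61/3 (≈-20.3333) theta=-4/9 (≈-0.4444)
After 4 (thin lens f=16): x=-61/3 (≈-20.3333) theta=119/144 (≈0.8264)
Rounded to 4 decimal places: x = -20.3333, theta = 0.8264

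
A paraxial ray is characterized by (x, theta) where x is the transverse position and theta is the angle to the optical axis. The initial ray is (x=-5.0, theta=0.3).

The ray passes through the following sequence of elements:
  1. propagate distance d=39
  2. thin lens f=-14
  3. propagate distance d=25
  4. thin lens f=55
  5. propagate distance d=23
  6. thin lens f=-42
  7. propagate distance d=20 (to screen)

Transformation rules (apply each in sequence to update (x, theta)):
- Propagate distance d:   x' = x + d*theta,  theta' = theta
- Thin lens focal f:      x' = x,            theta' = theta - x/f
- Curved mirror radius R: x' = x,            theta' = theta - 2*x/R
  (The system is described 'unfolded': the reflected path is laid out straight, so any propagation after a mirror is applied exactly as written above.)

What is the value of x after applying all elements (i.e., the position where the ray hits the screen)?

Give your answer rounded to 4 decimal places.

Answer: 54.9633

Derivation:
Initial: x=-5.0000 theta=0.3000
After 1 (propagate distance d=39): x=6.7000 theta=0.3000
After 2 (thin lens f=-14): x=6.7000 theta=109/140 (≈0.7786)
After 3 (propagate distance d=25): x=3663/140 (≈26.1643) theta=109/140 (≈0.7786)
After 4 (thin lens f=55): x=3663/140 (≈26.1643) theta=53/175 (≈0.3029)
After 5 (propagate distance d=23): x=33.1300 theta=53/175 (≈0.3029)
After 6 (thin lens f=-42): x=33.1300 theta=131/120 (≈1.0917)
After 7 (propagate distance d=20 (to screen)): x=16489/300 (≈54.9633) theta=131/120 (≈1.0917)
Rounded to 4 decimal places: x = 54.9633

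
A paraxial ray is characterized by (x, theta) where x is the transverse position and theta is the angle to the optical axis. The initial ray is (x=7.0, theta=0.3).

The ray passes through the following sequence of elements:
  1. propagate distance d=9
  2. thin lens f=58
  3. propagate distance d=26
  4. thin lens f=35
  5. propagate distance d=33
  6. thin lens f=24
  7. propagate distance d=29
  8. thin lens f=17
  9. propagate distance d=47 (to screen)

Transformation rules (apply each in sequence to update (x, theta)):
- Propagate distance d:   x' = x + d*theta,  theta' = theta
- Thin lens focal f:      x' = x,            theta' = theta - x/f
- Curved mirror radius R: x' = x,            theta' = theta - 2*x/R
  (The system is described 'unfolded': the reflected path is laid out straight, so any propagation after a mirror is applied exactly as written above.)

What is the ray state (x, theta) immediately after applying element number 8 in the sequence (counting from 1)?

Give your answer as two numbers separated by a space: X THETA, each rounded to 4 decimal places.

Answer: -8.1164 0.0206

Derivation:
Initial: x=7.0000 theta=0.3000
After 1 (propagate distance d=9): x=9.7000 theta=0.3000
After 2 (thin lens f=58): x=9.7000 theta=77/580 (≈0.1328)
After 3 (propagate distance d=26): x=1907/145 (≈13.1517) theta=77/580 (≈0.1328)
After 4 (thin lens f=35): x=1907/145 (≈13.1517) theta=-4933/20300 (≈-0.2430)
After 5 (propagate distance d=33): x=104191/20300 (≈5.1326) theta=-4933/20300 (≈-0.2430)
After 6 (thin lens f=24): x=104191/20300 (≈5.1326) theta=-222583/487200 (≈-0.4569)
After 7 (propagate distance d=29): x=-3954323/487200 (≈-8.1164) theta=-222583/487200 (≈-0.4569)
After 8 (thin lens f=17): x=-3954323/487200 (≈-8.1164) theta=14201/690200 (≈0.0206)
Rounded to 4 decimal places: x = -8.1164, theta = 0.0206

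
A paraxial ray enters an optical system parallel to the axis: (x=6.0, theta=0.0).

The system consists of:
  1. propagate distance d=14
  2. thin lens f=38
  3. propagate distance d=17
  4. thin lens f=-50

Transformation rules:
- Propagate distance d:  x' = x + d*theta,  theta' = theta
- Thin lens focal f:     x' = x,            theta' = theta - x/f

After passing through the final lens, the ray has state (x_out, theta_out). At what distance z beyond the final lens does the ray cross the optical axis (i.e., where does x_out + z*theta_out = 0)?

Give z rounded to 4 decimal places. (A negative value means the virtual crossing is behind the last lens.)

Initial: x=6.0000 theta=0.0000
After 1 (propagate distance d=14): x=6.0000 theta=0.0000
After 2 (thin lens f=38): x=6.0000 theta=-3/19 (≈-0.1579)
After 3 (propagate distance d=17): x=63/19 (≈3.3158) theta=-3/19 (≈-0.1579)
After 4 (thin lens f=-50): x=63/19 (≈3.3158) theta=-87/950 (≈-0.0916)
z_focus = -x_out/theta_out = -(63/19)/(-87/950) = 1050/29 ≈ 36.2069
Rounded to 4 decimal places: z = 36.2069

Answer: 36.2069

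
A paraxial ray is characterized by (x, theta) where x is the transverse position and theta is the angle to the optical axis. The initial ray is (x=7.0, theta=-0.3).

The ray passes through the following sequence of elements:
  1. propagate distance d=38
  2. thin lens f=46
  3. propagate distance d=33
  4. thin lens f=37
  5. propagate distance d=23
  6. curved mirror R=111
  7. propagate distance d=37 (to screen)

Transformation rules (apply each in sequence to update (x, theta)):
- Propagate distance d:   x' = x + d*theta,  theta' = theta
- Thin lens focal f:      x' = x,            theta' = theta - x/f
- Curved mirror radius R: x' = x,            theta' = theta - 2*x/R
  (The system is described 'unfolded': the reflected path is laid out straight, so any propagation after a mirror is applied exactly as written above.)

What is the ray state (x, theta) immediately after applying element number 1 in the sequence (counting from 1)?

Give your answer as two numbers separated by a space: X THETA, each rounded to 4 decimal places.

Answer: -4.4000 -0.3000

Derivation:
Initial: x=7.0000 theta=-0.3000
After 1 (propagate distance d=38): x=-4.4000 theta=-0.3000
Rounded to 4 decimal places: x = -4.4000, theta = -0.3000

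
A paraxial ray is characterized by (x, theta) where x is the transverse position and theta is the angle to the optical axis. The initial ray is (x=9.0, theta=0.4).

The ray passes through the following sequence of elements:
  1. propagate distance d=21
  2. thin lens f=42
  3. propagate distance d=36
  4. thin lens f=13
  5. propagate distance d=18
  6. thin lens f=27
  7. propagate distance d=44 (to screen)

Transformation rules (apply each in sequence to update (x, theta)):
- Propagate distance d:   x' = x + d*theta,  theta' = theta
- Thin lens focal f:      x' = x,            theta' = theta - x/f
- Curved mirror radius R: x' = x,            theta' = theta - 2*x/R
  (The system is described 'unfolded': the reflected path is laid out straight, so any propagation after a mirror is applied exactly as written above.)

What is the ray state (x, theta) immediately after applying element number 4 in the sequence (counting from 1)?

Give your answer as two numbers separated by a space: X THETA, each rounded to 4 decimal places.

Initial: x=9.0000 theta=0.4000
After 1 (propagate distance d=21): x=17.4000 theta=0.4000
After 2 (thin lens f=42): x=17.4000 theta=-1/70 (≈-0.0143)
After 3 (propagate distance d=36): x=591/35 (≈16.8857) theta=-1/70 (≈-0.0143)
After 4 (thin lens f=13): x=591/35 (≈16.8857) theta=-239/182 (≈-1.3132)
Rounded to 4 decimal places: x = 16.8857, theta = -1.3132

Answer: 16.8857 -1.3132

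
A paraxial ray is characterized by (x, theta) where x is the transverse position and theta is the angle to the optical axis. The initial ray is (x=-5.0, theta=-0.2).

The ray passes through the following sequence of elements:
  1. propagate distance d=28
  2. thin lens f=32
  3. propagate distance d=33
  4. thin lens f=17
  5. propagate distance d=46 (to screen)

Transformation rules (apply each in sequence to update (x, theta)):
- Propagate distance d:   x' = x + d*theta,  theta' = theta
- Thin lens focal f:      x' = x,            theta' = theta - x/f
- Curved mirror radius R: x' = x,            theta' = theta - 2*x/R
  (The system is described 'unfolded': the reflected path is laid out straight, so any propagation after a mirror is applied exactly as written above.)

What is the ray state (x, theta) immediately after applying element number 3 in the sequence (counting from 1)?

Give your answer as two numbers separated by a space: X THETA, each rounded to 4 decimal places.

Answer: -6.2688 0.1313

Derivation:
Initial: x=-5.0000 theta=-0.2000
After 1 (propagate distance d=28): x=-10.6000 theta=-0.2000
After 2 (thin lens f=32): x=-10.6000 theta=21/160 (≈0.1313)
After 3 (propagate distance d=33): x=-1003/160 (≈-6.2688) theta=21/160 (≈0.1313)
Rounded to 4 decimal places: x = -6.2688, theta = 0.1313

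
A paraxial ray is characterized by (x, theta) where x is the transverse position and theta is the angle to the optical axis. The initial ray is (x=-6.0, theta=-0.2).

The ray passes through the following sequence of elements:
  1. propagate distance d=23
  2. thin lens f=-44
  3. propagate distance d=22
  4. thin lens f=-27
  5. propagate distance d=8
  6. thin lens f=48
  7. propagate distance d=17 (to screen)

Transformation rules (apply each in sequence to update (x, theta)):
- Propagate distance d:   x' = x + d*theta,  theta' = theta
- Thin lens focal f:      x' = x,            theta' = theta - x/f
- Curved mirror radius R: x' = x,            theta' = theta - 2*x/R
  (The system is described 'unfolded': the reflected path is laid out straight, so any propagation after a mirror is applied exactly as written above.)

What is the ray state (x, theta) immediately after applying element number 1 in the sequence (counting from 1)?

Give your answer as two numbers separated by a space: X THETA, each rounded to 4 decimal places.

Initial: x=-6.0000 theta=-0.2000
After 1 (propagate distance d=23): x=-10.6000 theta=-0.2000
Rounded to 4 decimal places: x = -10.6000, theta = -0.2000

Answer: -10.6000 -0.2000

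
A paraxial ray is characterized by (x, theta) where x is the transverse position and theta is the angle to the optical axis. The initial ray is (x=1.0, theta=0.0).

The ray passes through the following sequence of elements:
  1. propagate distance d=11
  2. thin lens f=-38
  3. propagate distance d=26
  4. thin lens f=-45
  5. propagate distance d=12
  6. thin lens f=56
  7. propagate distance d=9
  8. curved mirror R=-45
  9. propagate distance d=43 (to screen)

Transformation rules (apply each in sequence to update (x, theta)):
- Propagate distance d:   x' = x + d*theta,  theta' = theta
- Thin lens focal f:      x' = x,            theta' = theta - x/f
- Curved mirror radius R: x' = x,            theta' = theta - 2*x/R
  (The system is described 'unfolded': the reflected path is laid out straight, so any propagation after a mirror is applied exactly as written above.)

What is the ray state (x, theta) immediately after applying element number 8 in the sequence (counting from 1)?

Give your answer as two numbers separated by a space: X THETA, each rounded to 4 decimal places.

Answer: 2.6292 0.1369

Derivation:
Initial: x=1.0000 theta=0.0000
After 1 (propagate distance d=11): x=1.0000 theta=0.0000
After 2 (thin lens f=-38): x=1.0000 theta=1/38 (≈0.0263)
After 3 (propagate distance d=26): x=32/19 (≈1.6842) theta=1/38 (≈0.0263)
After 4 (thin lens f=-45): x=32/19 (≈1.6842) theta=109/1710 (≈0.0637)
After 5 (propagate distance d=12): x=698/285 (≈2.4491) theta=109/1710 (≈0.0637)
After 6 (thin lens f=56): x=698/285 (≈2.4491) theta=479/23940 (≈0.0200)
After 7 (propagate distance d=9): x=20981/7980 (≈2.6292) theta=479/23940 (≈0.0200)
After 8 (curved mirror R=-45): x=20981/7980 (≈2.6292) theta=7021/51300 (≈0.1369)
Rounded to 4 decimal places: x = 2.6292, theta = 0.1369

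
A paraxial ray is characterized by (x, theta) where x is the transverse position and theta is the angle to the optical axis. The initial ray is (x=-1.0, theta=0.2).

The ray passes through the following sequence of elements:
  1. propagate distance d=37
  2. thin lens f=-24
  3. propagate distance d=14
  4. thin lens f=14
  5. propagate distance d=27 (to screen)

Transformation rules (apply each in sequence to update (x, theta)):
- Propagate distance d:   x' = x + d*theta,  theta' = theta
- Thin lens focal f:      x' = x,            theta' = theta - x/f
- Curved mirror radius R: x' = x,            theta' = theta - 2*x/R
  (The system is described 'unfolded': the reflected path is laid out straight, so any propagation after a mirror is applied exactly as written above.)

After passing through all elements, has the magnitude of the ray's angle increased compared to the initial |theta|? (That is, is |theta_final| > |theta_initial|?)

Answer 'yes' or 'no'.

Answer: yes

Derivation:
Initial: x=-1.0000 theta=0.2000
After 1 (propagate distance d=37): x=6.4000 theta=0.2000
After 2 (thin lens f=-24): x=6.4000 theta=7/15 (≈0.4667)
After 3 (propagate distance d=14): x=194/15 (≈12.9333) theta=7/15 (≈0.4667)
After 4 (thin lens f=14): x=194/15 (≈12.9333) theta=-16/35 (≈-0.4571)
After 5 (propagate distance d=27 (to screen)): x=62/105 (≈0.5905) theta=-16/35 (≈-0.4571)
|theta_initial|=0.2000 |theta_final|=16/35 (≈0.4571) -> increased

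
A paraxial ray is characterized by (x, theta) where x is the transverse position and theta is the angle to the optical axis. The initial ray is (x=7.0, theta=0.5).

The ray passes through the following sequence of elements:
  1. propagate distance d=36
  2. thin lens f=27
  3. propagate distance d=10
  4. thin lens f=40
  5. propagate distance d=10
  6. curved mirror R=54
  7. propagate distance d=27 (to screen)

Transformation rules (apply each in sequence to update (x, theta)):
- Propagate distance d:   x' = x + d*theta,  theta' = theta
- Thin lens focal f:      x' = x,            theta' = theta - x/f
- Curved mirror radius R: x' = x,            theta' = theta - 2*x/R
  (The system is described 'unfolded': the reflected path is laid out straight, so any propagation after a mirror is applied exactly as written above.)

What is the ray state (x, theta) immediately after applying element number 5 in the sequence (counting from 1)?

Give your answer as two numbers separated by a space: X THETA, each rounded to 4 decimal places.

Answer: 11.2963 -0.9444

Derivation:
Initial: x=7.0000 theta=0.5000
After 1 (propagate distance d=36): x=25.0000 theta=0.5000
After 2 (thin lens f=27): x=25.0000 theta=-23/54 (≈-0.4259)
After 3 (propagate distance d=10): x=560/27 (≈20.7407) theta=-23/54 (≈-0.4259)
After 4 (thin lens f=40): x=560/27 (≈20.7407) theta=-17/18 (≈-0.9444)
After 5 (propagate distance d=10): x=305/27 (≈11.2963) theta=-17/18 (≈-0.9444)
Rounded to 4 decimal places: x = 11.2963, theta = -0.9444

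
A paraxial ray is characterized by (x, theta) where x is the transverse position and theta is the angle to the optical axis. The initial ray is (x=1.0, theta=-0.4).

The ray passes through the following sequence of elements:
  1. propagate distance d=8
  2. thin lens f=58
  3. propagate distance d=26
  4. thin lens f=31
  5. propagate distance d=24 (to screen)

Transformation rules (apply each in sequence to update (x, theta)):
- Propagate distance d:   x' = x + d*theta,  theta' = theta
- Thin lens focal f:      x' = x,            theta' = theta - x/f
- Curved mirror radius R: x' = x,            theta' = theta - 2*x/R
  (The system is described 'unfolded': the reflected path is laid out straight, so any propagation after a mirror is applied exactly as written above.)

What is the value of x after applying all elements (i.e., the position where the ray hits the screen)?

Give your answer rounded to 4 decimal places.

Initial: x=1.0000 theta=-0.4000
After 1 (propagate distance d=8): x=-2.2000 theta=-0.4000
After 2 (thin lens f=58): x=-2.2000 theta=-21/58 (≈-0.3621)
After 3 (propagate distance d=26): x=-1684/145 (≈-11.6138) theta=-21/58 (≈-0.3621)
After 4 (thin lens f=31): x=-1684/145 (≈-11.6138) theta=113/8990 (≈0.0126)
After 5 (propagate distance d=24 (to screen)): x=-50848/4495 (≈-11.3121) theta=113/8990 (≈0.0126)
Rounded to 4 decimal places: x = -11.3121

Answer: -11.3121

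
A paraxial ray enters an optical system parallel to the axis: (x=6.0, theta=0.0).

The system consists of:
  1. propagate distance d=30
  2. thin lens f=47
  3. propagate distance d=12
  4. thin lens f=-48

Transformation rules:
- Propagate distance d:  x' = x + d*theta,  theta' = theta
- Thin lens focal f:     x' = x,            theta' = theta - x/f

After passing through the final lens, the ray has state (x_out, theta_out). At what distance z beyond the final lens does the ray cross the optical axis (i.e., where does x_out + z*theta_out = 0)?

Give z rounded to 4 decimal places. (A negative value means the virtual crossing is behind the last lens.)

Initial: x=6.0000 theta=0.0000
After 1 (propagate distance d=30): x=6.0000 theta=0.0000
After 2 (thin lens f=47): x=6.0000 theta=-6/47 (≈-0.1277)
After 3 (propagate distance d=12): x=210/47 (≈4.4681) theta=-6/47 (≈-0.1277)
After 4 (thin lens f=-48): x=210/47 (≈4.4681) theta=-13/376 (≈-0.0346)
z_focus = -x_out/theta_out = -(210/47)/(-13/376) = 1680/13 ≈ 129.2308
Rounded to 4 decimal places: z = 129.2308

Answer: 129.2308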